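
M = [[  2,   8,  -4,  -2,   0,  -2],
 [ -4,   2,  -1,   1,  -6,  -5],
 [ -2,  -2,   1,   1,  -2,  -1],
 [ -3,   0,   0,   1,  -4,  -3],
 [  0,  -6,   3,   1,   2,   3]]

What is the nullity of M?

Row reduce to echelon form.
R2 ← R2 + (2)·R1: [0, 18, -9, -3, -6, -9]
R3 ← R3 + R1: [0, 6, -3, -1, -2, -3]
R4 ← R4 + (3/2)·R1: [0, 12, -6, -2, -4, -6]
R3 ← R3 − (1/3)·R2: [0, 0, 0, 0, 0, 0]
R4 ← R4 − (2/3)·R2: [0, 0, 0, 0, 0, 0]
R5 ← R5 + (1/3)·R2: [0, 0, 0, 0, 0, 0]
2 nonzero rows, so rank(M) = 2.
M has 6 columns; by rank–nullity, nullity = 6 − 2 = 4.

4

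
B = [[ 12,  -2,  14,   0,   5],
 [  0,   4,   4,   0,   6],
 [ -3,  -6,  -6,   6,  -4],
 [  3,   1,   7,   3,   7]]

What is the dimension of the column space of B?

Row reduce to echelon form.
R3 ← R3 + (1/4)·R1: [0, -13/2, -5/2, 6, -11/4]
R4 ← R4 − (1/4)·R1: [0, 3/2, 7/2, 3, 23/4]
R3 ← R3 + (13/8)·R2: [0, 0, 4, 6, 7]
R4 ← R4 − (3/8)·R2: [0, 0, 2, 3, 7/2]
R4 ← R4 − (1/2)·R3: [0, 0, 0, 0, 0]
Echelon form has 3 nonzero rows, so rank(B) = 3.
The column space has dimension equal to the rank: 3.

3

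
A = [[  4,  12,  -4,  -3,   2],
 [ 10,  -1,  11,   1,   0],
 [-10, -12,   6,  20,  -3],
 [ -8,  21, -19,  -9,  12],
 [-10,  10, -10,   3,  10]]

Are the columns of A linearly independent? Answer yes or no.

Row reduce A to echelon form.
R2 ← R2 − (5/2)·R1: [0, -31, 21, 17/2, -5]
R3 ← R3 + (5/2)·R1: [0, 18, -4, 25/2, 2]
R4 ← R4 + (2)·R1: [0, 45, -27, -15, 16]
R5 ← R5 + (5/2)·R1: [0, 40, -20, -9/2, 15]
R3 ← R3 + (18/31)·R2: [0, 0, 254/31, 1081/62, -28/31]
R4 ← R4 + (45/31)·R2: [0, 0, 108/31, -165/62, 271/31]
R5 ← R5 + (40/31)·R2: [0, 0, 220/31, 401/62, 265/31]
R4 ← R4 − (54/127)·R3: [0, 0, 0, -2559/254, 1159/127]
R5 ← R5 − (110/127)·R3: [0, 0, 0, -2193/254, 1185/127]
R5 ← R5 − (731/853)·R4: [0, 0, 0, 0, 1288/853]
5 pivots among 5 columns.
Every column is a pivot column, so the columns are linearly independent.

yes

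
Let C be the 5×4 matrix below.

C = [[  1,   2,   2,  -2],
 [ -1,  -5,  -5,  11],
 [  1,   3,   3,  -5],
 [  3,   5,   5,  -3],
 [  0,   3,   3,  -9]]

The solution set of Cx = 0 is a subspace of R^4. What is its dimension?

Row reduce to echelon form.
R2 ← R2 + R1: [0, -3, -3, 9]
R3 ← R3 − R1: [0, 1, 1, -3]
R4 ← R4 − (3)·R1: [0, -1, -1, 3]
R3 ← R3 + (1/3)·R2: [0, 0, 0, 0]
R4 ← R4 − (1/3)·R2: [0, 0, 0, 0]
R5 ← R5 + R2: [0, 0, 0, 0]
2 nonzero rows, so rank(C) = 2.
C has 4 columns; by rank–nullity, nullity = 4 − 2 = 2.

2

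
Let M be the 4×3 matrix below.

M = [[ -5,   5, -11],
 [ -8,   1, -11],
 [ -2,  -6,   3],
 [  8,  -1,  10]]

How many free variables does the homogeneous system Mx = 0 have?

Row reduce to echelon form.
R2 ← R2 − (8/5)·R1: [0, -7, 33/5]
R3 ← R3 − (2/5)·R1: [0, -8, 37/5]
R4 ← R4 + (8/5)·R1: [0, 7, -38/5]
R3 ← R3 − (8/7)·R2: [0, 0, -1/7]
R4 ← R4 + R2: [0, 0, -1]
R4 ← R4 − (7)·R3: [0, 0, 0]
3 nonzero rows, so rank(M) = 3.
M has 3 columns; by rank–nullity, nullity = 3 − 3 = 0.

0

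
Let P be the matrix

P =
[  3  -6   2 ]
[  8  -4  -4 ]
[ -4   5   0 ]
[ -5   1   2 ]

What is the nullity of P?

Row reduce to echelon form.
R2 ← R2 − (8/3)·R1: [0, 12, -28/3]
R3 ← R3 + (4/3)·R1: [0, -3, 8/3]
R4 ← R4 + (5/3)·R1: [0, -9, 16/3]
R3 ← R3 + (1/4)·R2: [0, 0, 1/3]
R4 ← R4 + (3/4)·R2: [0, 0, -5/3]
R4 ← R4 + (5)·R3: [0, 0, 0]
3 nonzero rows, so rank(P) = 3.
P has 3 columns; by rank–nullity, nullity = 3 − 3 = 0.

0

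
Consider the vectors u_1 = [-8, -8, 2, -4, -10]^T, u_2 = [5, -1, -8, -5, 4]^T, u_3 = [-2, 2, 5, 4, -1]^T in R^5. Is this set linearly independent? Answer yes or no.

no

Form the matrix with these vectors as rows and row reduce.
R2 ← R2 + (5/8)·R1: [0, -6, -27/4, -15/2, -9/4]
R3 ← R3 − (1/4)·R1: [0, 4, 9/2, 5, 3/2]
R3 ← R3 + (2/3)·R2: [0, 0, 0, 0, 0]
2 nonzero rows, so the 3 vectors span a space of dimension 2.
Since 2 < 3, the vectors are linearly dependent.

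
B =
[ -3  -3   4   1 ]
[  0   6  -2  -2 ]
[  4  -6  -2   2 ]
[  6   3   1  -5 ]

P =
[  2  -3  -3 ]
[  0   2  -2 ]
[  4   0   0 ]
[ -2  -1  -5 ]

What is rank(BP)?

First compute BP:
[[  8,   2,  10],
 [ -4,  14,  -2],
 [ -4, -26, -10],
 [ 26,  -7,   1]]
Now row reduce the product.
R2 ← R2 + (1/2)·R1: [0, 15, 3]
R3 ← R3 + (1/2)·R1: [0, -25, -5]
R4 ← R4 − (13/4)·R1: [0, -27/2, -63/2]
R3 ← R3 + (5/3)·R2: [0, 0, 0]
R4 ← R4 + (9/10)·R2: [0, 0, -144/5]
Swap R3 ↔ R4
3 nonzero rows, so rank(BP) = 3.

3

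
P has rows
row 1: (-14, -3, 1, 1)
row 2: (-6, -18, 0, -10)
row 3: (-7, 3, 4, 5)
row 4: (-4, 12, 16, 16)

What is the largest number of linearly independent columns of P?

Row reduce to echelon form.
R2 ← R2 − (3/7)·R1: [0, -117/7, -3/7, -73/7]
R3 ← R3 − (1/2)·R1: [0, 9/2, 7/2, 9/2]
R4 ← R4 − (2/7)·R1: [0, 90/7, 110/7, 110/7]
R3 ← R3 + (7/26)·R2: [0, 0, 44/13, 22/13]
R4 ← R4 + (10/13)·R2: [0, 0, 200/13, 100/13]
R4 ← R4 − (50/11)·R3: [0, 0, 0, 0]
Echelon form has 3 nonzero rows, so rank(P) = 3.
The rank gives the maximum number of linearly independent columns: 3.

3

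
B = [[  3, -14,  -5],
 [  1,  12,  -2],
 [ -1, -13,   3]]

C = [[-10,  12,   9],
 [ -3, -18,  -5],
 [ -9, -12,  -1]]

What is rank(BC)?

First compute BC:
[[ 57, 348, 102],
 [-28, -180, -49],
 [ 22, 186,  53]]
Now row reduce the product.
R2 ← R2 + (28/57)·R1: [0, -172/19, 21/19]
R3 ← R3 − (22/57)·R1: [0, 982/19, 259/19]
R3 ← R3 + (491/86)·R2: [0, 0, 1715/86]
3 nonzero rows, so rank(BC) = 3.

3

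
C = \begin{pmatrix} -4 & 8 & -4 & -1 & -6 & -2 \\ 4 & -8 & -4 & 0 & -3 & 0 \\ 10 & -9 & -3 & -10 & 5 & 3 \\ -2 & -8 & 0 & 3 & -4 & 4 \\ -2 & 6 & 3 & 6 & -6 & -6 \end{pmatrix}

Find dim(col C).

5

Row reduce to echelon form.
R2 ← R2 + R1: [0, 0, -8, -1, -9, -2]
R3 ← R3 + (5/2)·R1: [0, 11, -13, -25/2, -10, -2]
R4 ← R4 − (1/2)·R1: [0, -12, 2, 7/2, -1, 5]
R5 ← R5 − (1/2)·R1: [0, 2, 5, 13/2, -3, -5]
Swap R2 ↔ R3
R4 ← R4 + (12/11)·R2: [0, 0, -134/11, -223/22, -131/11, 31/11]
R5 ← R5 − (2/11)·R2: [0, 0, 81/11, 193/22, -13/11, -51/11]
R4 ← R4 − (67/44)·R3: [0, 0, 0, -379/44, 79/44, 129/22]
R5 ← R5 + (81/88)·R3: [0, 0, 0, 691/88, -833/88, -285/44]
R5 ← R5 + (691/758)·R4: [0, 0, 0, 0, -11869/1516, -429/379]
Echelon form has 5 nonzero rows, so rank(C) = 5.
The column space has dimension equal to the rank: 5.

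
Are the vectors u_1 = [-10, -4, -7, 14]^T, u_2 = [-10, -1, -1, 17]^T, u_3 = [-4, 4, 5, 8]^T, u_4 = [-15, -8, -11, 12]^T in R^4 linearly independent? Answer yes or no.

Form the matrix with these vectors as rows and row reduce.
R2 ← R2 − R1: [0, 3, 6, 3]
R3 ← R3 − (2/5)·R1: [0, 28/5, 39/5, 12/5]
R4 ← R4 − (3/2)·R1: [0, -2, -1/2, -9]
R3 ← R3 − (28/15)·R2: [0, 0, -17/5, -16/5]
R4 ← R4 + (2/3)·R2: [0, 0, 7/2, -7]
R4 ← R4 + (35/34)·R3: [0, 0, 0, -175/17]
4 nonzero rows, so the 4 vectors span a space of dimension 4.
Since 4 = 4, the vectors are linearly independent.

yes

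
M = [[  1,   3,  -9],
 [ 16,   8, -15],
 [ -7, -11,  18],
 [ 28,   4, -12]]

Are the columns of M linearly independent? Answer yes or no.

Row reduce M to echelon form.
R2 ← R2 − (16)·R1: [0, -40, 129]
R3 ← R3 + (7)·R1: [0, 10, -45]
R4 ← R4 − (28)·R1: [0, -80, 240]
R3 ← R3 + (1/4)·R2: [0, 0, -51/4]
R4 ← R4 − (2)·R2: [0, 0, -18]
R4 ← R4 − (24/17)·R3: [0, 0, 0]
3 pivots among 3 columns.
Every column is a pivot column, so the columns are linearly independent.

yes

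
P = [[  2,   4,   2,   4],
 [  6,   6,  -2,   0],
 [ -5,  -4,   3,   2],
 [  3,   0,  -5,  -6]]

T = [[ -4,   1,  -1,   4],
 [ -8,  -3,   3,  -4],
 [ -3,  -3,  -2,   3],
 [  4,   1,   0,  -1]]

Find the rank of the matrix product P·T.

2

First compute PT:
[[-30, -12,   6,  -6],
 [-66,  -6,  16,  -6],
 [ 51,   0, -13,   3],
 [-21,  12,   7,   3]]
Now row reduce the product.
R2 ← R2 − (11/5)·R1: [0, 102/5, 14/5, 36/5]
R3 ← R3 + (17/10)·R1: [0, -102/5, -14/5, -36/5]
R4 ← R4 − (7/10)·R1: [0, 102/5, 14/5, 36/5]
R3 ← R3 + R2: [0, 0, 0, 0]
R4 ← R4 − R2: [0, 0, 0, 0]
2 nonzero rows, so rank(PT) = 2.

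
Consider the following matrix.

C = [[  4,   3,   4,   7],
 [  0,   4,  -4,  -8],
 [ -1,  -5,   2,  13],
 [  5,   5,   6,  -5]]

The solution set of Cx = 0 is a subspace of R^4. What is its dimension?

1

Row reduce to echelon form.
R3 ← R3 + (1/4)·R1: [0, -17/4, 3, 59/4]
R4 ← R4 − (5/4)·R1: [0, 5/4, 1, -55/4]
R3 ← R3 + (17/16)·R2: [0, 0, -5/4, 25/4]
R4 ← R4 − (5/16)·R2: [0, 0, 9/4, -45/4]
R4 ← R4 + (9/5)·R3: [0, 0, 0, 0]
3 nonzero rows, so rank(C) = 3.
C has 4 columns; by rank–nullity, nullity = 4 − 3 = 1.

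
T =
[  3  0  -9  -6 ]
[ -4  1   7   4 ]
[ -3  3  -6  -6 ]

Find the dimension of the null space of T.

Row reduce to echelon form.
R2 ← R2 + (4/3)·R1: [0, 1, -5, -4]
R3 ← R3 + R1: [0, 3, -15, -12]
R3 ← R3 − (3)·R2: [0, 0, 0, 0]
2 nonzero rows, so rank(T) = 2.
T has 4 columns; by rank–nullity, nullity = 4 − 2 = 2.

2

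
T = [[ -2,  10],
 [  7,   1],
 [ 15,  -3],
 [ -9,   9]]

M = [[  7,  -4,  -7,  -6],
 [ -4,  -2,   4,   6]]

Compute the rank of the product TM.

2

First compute TM:
[[-54, -12,  54,  72],
 [ 45, -30, -45, -36],
 [117, -54, -117, -108],
 [-99,  18,  99, 108]]
Now row reduce the product.
R2 ← R2 + (5/6)·R1: [0, -40, 0, 24]
R3 ← R3 + (13/6)·R1: [0, -80, 0, 48]
R4 ← R4 − (11/6)·R1: [0, 40, 0, -24]
R3 ← R3 − (2)·R2: [0, 0, 0, 0]
R4 ← R4 + R2: [0, 0, 0, 0]
2 nonzero rows, so rank(TM) = 2.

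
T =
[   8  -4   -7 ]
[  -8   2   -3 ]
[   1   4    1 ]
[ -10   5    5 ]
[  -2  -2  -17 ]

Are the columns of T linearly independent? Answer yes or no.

yes

Row reduce T to echelon form.
R2 ← R2 + R1: [0, -2, -10]
R3 ← R3 − (1/8)·R1: [0, 9/2, 15/8]
R4 ← R4 + (5/4)·R1: [0, 0, -15/4]
R5 ← R5 + (1/4)·R1: [0, -3, -75/4]
R3 ← R3 + (9/4)·R2: [0, 0, -165/8]
R5 ← R5 − (3/2)·R2: [0, 0, -15/4]
R4 ← R4 − (2/11)·R3: [0, 0, 0]
R5 ← R5 − (2/11)·R3: [0, 0, 0]
3 pivots among 3 columns.
Every column is a pivot column, so the columns are linearly independent.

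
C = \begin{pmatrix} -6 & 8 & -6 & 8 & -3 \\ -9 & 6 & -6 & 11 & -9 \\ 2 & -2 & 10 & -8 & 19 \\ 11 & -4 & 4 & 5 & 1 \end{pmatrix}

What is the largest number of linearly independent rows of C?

Row reduce to echelon form.
R2 ← R2 − (3/2)·R1: [0, -6, 3, -1, -9/2]
R3 ← R3 + (1/3)·R1: [0, 2/3, 8, -16/3, 18]
R4 ← R4 + (11/6)·R1: [0, 32/3, -7, 59/3, -9/2]
R3 ← R3 + (1/9)·R2: [0, 0, 25/3, -49/9, 35/2]
R4 ← R4 + (16/9)·R2: [0, 0, -5/3, 161/9, -25/2]
R4 ← R4 + (1/5)·R3: [0, 0, 0, 84/5, -9]
Echelon form has 4 nonzero rows, so rank(C) = 4.
The rank gives the maximum number of linearly independent rows: 4.

4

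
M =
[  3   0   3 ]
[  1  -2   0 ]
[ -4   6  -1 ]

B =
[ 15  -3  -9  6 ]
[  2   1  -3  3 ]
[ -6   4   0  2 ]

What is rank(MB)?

First compute MB:
[[ 27,   3, -27,  24],
 [ 11,  -5,  -3,   0],
 [-42,  14,  18,  -8]]
Now row reduce the product.
R2 ← R2 − (11/27)·R1: [0, -56/9, 8, -88/9]
R3 ← R3 + (14/9)·R1: [0, 56/3, -24, 88/3]
R3 ← R3 + (3)·R2: [0, 0, 0, 0]
2 nonzero rows, so rank(MB) = 2.

2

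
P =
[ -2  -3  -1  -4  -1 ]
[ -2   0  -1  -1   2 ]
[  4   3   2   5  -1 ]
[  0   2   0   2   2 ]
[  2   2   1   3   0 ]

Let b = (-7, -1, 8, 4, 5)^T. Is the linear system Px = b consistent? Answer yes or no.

yes

Row reduce the augmented matrix [P | b].
R2 ← R2 − R1: [0, 3, 0, 3, 3, 6]
R3 ← R3 + (2)·R1: [0, -3, 0, -3, -3, -6]
R5 ← R5 + R1: [0, -1, 0, -1, -1, -2]
R3 ← R3 + R2: [0, 0, 0, 0, 0, 0]
R4 ← R4 − (2/3)·R2: [0, 0, 0, 0, 0, 0]
R5 ← R5 + (1/3)·R2: [0, 0, 0, 0, 0, 0]
The echelon form has 2 nonzero rows, and every pivot lies in the first 5 columns, so rank(P) = rank([P|b]) = 2.
The system is consistent.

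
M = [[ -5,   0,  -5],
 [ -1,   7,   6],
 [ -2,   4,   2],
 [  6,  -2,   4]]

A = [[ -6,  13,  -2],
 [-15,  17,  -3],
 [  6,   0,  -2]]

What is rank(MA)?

2

First compute MA:
[[  0, -65,  20],
 [-63, 106, -31],
 [-36,  42, -12],
 [ 18,  44, -14]]
Now row reduce the product.
Swap R1 ↔ R2
R3 ← R3 − (4/7)·R1: [0, -130/7, 40/7]
R4 ← R4 + (2/7)·R1: [0, 520/7, -160/7]
R3 ← R3 − (2/7)·R2: [0, 0, 0]
R4 ← R4 + (8/7)·R2: [0, 0, 0]
2 nonzero rows, so rank(MA) = 2.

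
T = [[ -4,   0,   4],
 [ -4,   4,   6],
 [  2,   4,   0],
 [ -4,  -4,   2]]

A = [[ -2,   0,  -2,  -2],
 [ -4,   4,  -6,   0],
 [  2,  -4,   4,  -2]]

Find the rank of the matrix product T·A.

2

First compute TA:
[[ 16, -16,  24,   0],
 [  4,  -8,   8,  -4],
 [-20,  16, -28,  -4],
 [ 28, -24,  40,   4]]
Now row reduce the product.
R2 ← R2 − (1/4)·R1: [0, -4, 2, -4]
R3 ← R3 + (5/4)·R1: [0, -4, 2, -4]
R4 ← R4 − (7/4)·R1: [0, 4, -2, 4]
R3 ← R3 − R2: [0, 0, 0, 0]
R4 ← R4 + R2: [0, 0, 0, 0]
2 nonzero rows, so rank(TA) = 2.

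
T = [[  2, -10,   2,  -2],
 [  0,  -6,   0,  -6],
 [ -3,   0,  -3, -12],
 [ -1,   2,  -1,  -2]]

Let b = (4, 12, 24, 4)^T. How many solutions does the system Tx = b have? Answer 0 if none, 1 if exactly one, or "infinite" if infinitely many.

Row reduce the augmented matrix [T | b].
R3 ← R3 + (3/2)·R1: [0, -15, 0, -15, 30]
R4 ← R4 + (1/2)·R1: [0, -3, 0, -3, 6]
R3 ← R3 − (5/2)·R2: [0, 0, 0, 0, 0]
R4 ← R4 − (1/2)·R2: [0, 0, 0, 0, 0]
The echelon form has 2 nonzero rows, and every pivot lies in the first 4 columns, so rank(T) = rank([T|b]) = 2.
The system is consistent.
rank = 2 < 4 unknowns, so there are infinitely many solutions.

infinite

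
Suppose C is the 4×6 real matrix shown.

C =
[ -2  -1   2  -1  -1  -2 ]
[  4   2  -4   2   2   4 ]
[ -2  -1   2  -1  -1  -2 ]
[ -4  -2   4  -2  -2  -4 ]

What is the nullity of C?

Row reduce to echelon form.
R2 ← R2 + (2)·R1: [0, 0, 0, 0, 0, 0]
R3 ← R3 − R1: [0, 0, 0, 0, 0, 0]
R4 ← R4 − (2)·R1: [0, 0, 0, 0, 0, 0]
1 nonzero row, so rank(C) = 1.
C has 6 columns; by rank–nullity, nullity = 6 − 1 = 5.

5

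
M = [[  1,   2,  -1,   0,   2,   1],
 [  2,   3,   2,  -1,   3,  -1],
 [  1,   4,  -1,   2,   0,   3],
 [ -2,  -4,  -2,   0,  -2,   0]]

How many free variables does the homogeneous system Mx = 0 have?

3

Row reduce to echelon form.
R2 ← R2 − (2)·R1: [0, -1, 4, -1, -1, -3]
R3 ← R3 − R1: [0, 2, 0, 2, -2, 2]
R4 ← R4 + (2)·R1: [0, 0, -4, 0, 2, 2]
R3 ← R3 + (2)·R2: [0, 0, 8, 0, -4, -4]
R4 ← R4 + (1/2)·R3: [0, 0, 0, 0, 0, 0]
3 nonzero rows, so rank(M) = 3.
M has 6 columns; by rank–nullity, nullity = 6 − 3 = 3.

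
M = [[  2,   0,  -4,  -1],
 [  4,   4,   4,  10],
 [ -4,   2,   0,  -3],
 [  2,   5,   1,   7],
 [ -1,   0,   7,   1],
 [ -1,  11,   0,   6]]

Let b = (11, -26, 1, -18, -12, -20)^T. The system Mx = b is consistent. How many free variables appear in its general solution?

0

Row reduce the augmented matrix [M | b].
R2 ← R2 − (2)·R1: [0, 4, 12, 12, -48]
R3 ← R3 + (2)·R1: [0, 2, -8, -5, 23]
R4 ← R4 − R1: [0, 5, 5, 8, -29]
R5 ← R5 + (1/2)·R1: [0, 0, 5, 1/2, -13/2]
R6 ← R6 + (1/2)·R1: [0, 11, -2, 11/2, -29/2]
R3 ← R3 − (1/2)·R2: [0, 0, -14, -11, 47]
R4 ← R4 − (5/4)·R2: [0, 0, -10, -7, 31]
R6 ← R6 − (11/4)·R2: [0, 0, -35, -55/2, 235/2]
R4 ← R4 − (5/7)·R3: [0, 0, 0, 6/7, -18/7]
R5 ← R5 + (5/14)·R3: [0, 0, 0, -24/7, 72/7]
R6 ← R6 − (5/2)·R3: [0, 0, 0, 0, 0]
R5 ← R5 + (4)·R4: [0, 0, 0, 0, 0]
The echelon form has 4 nonzero rows, and every pivot lies in the first 4 columns, so rank(M) = rank([M|b]) = 4.
The system is consistent.
Free variables = (unknowns) − (rank) = 4 − 4 = 0.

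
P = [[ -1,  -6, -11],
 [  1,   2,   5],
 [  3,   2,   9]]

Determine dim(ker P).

Row reduce to echelon form.
R2 ← R2 + R1: [0, -4, -6]
R3 ← R3 + (3)·R1: [0, -16, -24]
R3 ← R3 − (4)·R2: [0, 0, 0]
2 nonzero rows, so rank(P) = 2.
P has 3 columns; by rank–nullity, nullity = 3 − 2 = 1.

1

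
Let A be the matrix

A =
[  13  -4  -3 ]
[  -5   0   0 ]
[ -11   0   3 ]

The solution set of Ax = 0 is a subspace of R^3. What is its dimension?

Row reduce to echelon form.
R2 ← R2 + (5/13)·R1: [0, -20/13, -15/13]
R3 ← R3 + (11/13)·R1: [0, -44/13, 6/13]
R3 ← R3 − (11/5)·R2: [0, 0, 3]
3 nonzero rows, so rank(A) = 3.
A has 3 columns; by rank–nullity, nullity = 3 − 3 = 0.

0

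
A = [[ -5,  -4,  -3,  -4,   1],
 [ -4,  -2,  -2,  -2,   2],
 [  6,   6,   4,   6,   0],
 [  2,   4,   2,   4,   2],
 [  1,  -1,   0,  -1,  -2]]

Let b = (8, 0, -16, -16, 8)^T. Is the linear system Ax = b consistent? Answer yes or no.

Row reduce the augmented matrix [A | b].
R2 ← R2 − (4/5)·R1: [0, 6/5, 2/5, 6/5, 6/5, -32/5]
R3 ← R3 + (6/5)·R1: [0, 6/5, 2/5, 6/5, 6/5, -32/5]
R4 ← R4 + (2/5)·R1: [0, 12/5, 4/5, 12/5, 12/5, -64/5]
R5 ← R5 + (1/5)·R1: [0, -9/5, -3/5, -9/5, -9/5, 48/5]
R3 ← R3 − R2: [0, 0, 0, 0, 0, 0]
R4 ← R4 − (2)·R2: [0, 0, 0, 0, 0, 0]
R5 ← R5 + (3/2)·R2: [0, 0, 0, 0, 0, 0]
The echelon form has 2 nonzero rows, and every pivot lies in the first 5 columns, so rank(A) = rank([A|b]) = 2.
The system is consistent.

yes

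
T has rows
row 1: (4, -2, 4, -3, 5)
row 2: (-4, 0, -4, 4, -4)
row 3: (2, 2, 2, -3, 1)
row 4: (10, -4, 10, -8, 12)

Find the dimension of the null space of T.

3

Row reduce to echelon form.
R2 ← R2 + R1: [0, -2, 0, 1, 1]
R3 ← R3 − (1/2)·R1: [0, 3, 0, -3/2, -3/2]
R4 ← R4 − (5/2)·R1: [0, 1, 0, -1/2, -1/2]
R3 ← R3 + (3/2)·R2: [0, 0, 0, 0, 0]
R4 ← R4 + (1/2)·R2: [0, 0, 0, 0, 0]
2 nonzero rows, so rank(T) = 2.
T has 5 columns; by rank–nullity, nullity = 5 − 2 = 3.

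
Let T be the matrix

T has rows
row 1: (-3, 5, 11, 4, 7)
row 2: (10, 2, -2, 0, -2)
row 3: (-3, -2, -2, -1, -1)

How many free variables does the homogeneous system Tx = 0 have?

Row reduce to echelon form.
R2 ← R2 + (10/3)·R1: [0, 56/3, 104/3, 40/3, 64/3]
R3 ← R3 − R1: [0, -7, -13, -5, -8]
R3 ← R3 + (3/8)·R2: [0, 0, 0, 0, 0]
2 nonzero rows, so rank(T) = 2.
T has 5 columns; by rank–nullity, nullity = 5 − 2 = 3.

3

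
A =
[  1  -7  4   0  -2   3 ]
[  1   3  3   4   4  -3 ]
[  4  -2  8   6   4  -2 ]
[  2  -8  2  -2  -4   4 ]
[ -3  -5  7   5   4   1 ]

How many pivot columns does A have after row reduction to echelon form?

4

Row reduce to echelon form.
R2 ← R2 − R1: [0, 10, -1, 4, 6, -6]
R3 ← R3 − (4)·R1: [0, 26, -8, 6, 12, -14]
R4 ← R4 − (2)·R1: [0, 6, -6, -2, 0, -2]
R5 ← R5 + (3)·R1: [0, -26, 19, 5, -2, 10]
R3 ← R3 − (13/5)·R2: [0, 0, -27/5, -22/5, -18/5, 8/5]
R4 ← R4 − (3/5)·R2: [0, 0, -27/5, -22/5, -18/5, 8/5]
R5 ← R5 + (13/5)·R2: [0, 0, 82/5, 77/5, 68/5, -28/5]
R4 ← R4 − R3: [0, 0, 0, 0, 0, 0]
R5 ← R5 + (82/27)·R3: [0, 0, 0, 55/27, 8/3, -20/27]
Swap R4 ↔ R5
Echelon form has 4 nonzero rows, so rank(A) = 4.
Each nonzero row contributes one pivot column: 4 pivot columns.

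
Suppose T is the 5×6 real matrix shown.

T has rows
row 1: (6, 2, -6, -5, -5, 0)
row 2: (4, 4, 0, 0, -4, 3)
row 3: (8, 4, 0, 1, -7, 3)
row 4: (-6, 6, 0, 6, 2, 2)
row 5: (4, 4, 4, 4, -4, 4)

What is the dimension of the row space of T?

Row reduce to echelon form.
R2 ← R2 − (2/3)·R1: [0, 8/3, 4, 10/3, -2/3, 3]
R3 ← R3 − (4/3)·R1: [0, 4/3, 8, 23/3, -1/3, 3]
R4 ← R4 + R1: [0, 8, -6, 1, -3, 2]
R5 ← R5 − (2/3)·R1: [0, 8/3, 8, 22/3, -2/3, 4]
R3 ← R3 − (1/2)·R2: [0, 0, 6, 6, 0, 3/2]
R4 ← R4 − (3)·R2: [0, 0, -18, -9, -1, -7]
R5 ← R5 − R2: [0, 0, 4, 4, 0, 1]
R4 ← R4 + (3)·R3: [0, 0, 0, 9, -1, -5/2]
R5 ← R5 − (2/3)·R3: [0, 0, 0, 0, 0, 0]
Echelon form has 4 nonzero rows, so rank(T) = 4.
The row space has dimension equal to the rank: 4.

4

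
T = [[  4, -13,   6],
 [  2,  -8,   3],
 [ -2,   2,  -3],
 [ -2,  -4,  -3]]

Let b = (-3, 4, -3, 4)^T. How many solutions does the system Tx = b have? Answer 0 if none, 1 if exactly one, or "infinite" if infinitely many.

Row reduce the augmented matrix [T | b].
R2 ← R2 − (1/2)·R1: [0, -3/2, 0, 11/2]
R3 ← R3 + (1/2)·R1: [0, -9/2, 0, -9/2]
R4 ← R4 + (1/2)·R1: [0, -21/2, 0, 5/2]
R3 ← R3 − (3)·R2: [0, 0, 0, -21]
R4 ← R4 − (7)·R2: [0, 0, 0, -36]
R4 ← R4 − (12/7)·R3: [0, 0, 0, 0]
The echelon form has 3 nonzero rows; the last pivot sits in the augmented column, so rank(T) = 2 but rank([T|b]) = 3.
Since the ranks differ, the system is inconsistent.
It has no solutions.

0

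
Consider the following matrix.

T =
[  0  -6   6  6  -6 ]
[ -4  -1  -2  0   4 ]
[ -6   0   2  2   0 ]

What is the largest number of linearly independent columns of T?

Row reduce to echelon form.
Swap R1 ↔ R2
R3 ← R3 − (3/2)·R1: [0, 3/2, 5, 2, -6]
R3 ← R3 + (1/4)·R2: [0, 0, 13/2, 7/2, -15/2]
Echelon form has 3 nonzero rows, so rank(T) = 3.
The rank gives the maximum number of linearly independent columns: 3.

3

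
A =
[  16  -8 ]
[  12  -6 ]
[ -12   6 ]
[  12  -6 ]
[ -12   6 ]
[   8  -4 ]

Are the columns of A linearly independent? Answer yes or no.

Row reduce A to echelon form.
R2 ← R2 − (3/4)·R1: [0, 0]
R3 ← R3 + (3/4)·R1: [0, 0]
R4 ← R4 − (3/4)·R1: [0, 0]
R5 ← R5 + (3/4)·R1: [0, 0]
R6 ← R6 − (1/2)·R1: [0, 0]
1 pivot among 2 columns.
Only 1 < 2 pivot columns, so the columns are linearly dependent.

no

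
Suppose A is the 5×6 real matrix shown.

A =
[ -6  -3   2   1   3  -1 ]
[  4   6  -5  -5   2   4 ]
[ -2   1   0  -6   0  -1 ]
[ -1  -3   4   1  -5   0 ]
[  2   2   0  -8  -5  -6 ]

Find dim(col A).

Row reduce to echelon form.
R2 ← R2 + (2/3)·R1: [0, 4, -11/3, -13/3, 4, 10/3]
R3 ← R3 − (1/3)·R1: [0, 2, -2/3, -19/3, -1, -2/3]
R4 ← R4 − (1/6)·R1: [0, -5/2, 11/3, 5/6, -11/2, 1/6]
R5 ← R5 + (1/3)·R1: [0, 1, 2/3, -23/3, -4, -19/3]
R3 ← R3 − (1/2)·R2: [0, 0, 7/6, -25/6, -3, -7/3]
R4 ← R4 + (5/8)·R2: [0, 0, 11/8, -15/8, -3, 9/4]
R5 ← R5 − (1/4)·R2: [0, 0, 19/12, -79/12, -5, -43/6]
R4 ← R4 − (33/28)·R3: [0, 0, 0, 85/28, 15/28, 5]
R5 ← R5 − (19/14)·R3: [0, 0, 0, -13/14, -13/14, -4]
R5 ← R5 + (26/85)·R4: [0, 0, 0, 0, -13/17, -42/17]
Echelon form has 5 nonzero rows, so rank(A) = 5.
The column space has dimension equal to the rank: 5.

5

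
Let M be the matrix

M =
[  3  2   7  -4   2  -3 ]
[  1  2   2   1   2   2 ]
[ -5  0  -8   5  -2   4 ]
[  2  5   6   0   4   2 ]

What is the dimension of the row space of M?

Row reduce to echelon form.
R2 ← R2 − (1/3)·R1: [0, 4/3, -1/3, 7/3, 4/3, 3]
R3 ← R3 + (5/3)·R1: [0, 10/3, 11/3, -5/3, 4/3, -1]
R4 ← R4 − (2/3)·R1: [0, 11/3, 4/3, 8/3, 8/3, 4]
R3 ← R3 − (5/2)·R2: [0, 0, 9/2, -15/2, -2, -17/2]
R4 ← R4 − (11/4)·R2: [0, 0, 9/4, -15/4, -1, -17/4]
R4 ← R4 − (1/2)·R3: [0, 0, 0, 0, 0, 0]
Echelon form has 3 nonzero rows, so rank(M) = 3.
The row space has dimension equal to the rank: 3.

3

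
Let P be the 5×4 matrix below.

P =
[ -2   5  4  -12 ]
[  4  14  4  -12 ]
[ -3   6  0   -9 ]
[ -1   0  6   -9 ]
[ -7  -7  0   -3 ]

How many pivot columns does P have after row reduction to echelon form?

Row reduce to echelon form.
R2 ← R2 + (2)·R1: [0, 24, 12, -36]
R3 ← R3 − (3/2)·R1: [0, -3/2, -6, 9]
R4 ← R4 − (1/2)·R1: [0, -5/2, 4, -3]
R5 ← R5 − (7/2)·R1: [0, -49/2, -14, 39]
R3 ← R3 + (1/16)·R2: [0, 0, -21/4, 27/4]
R4 ← R4 + (5/48)·R2: [0, 0, 21/4, -27/4]
R5 ← R5 + (49/48)·R2: [0, 0, -7/4, 9/4]
R4 ← R4 + R3: [0, 0, 0, 0]
R5 ← R5 − (1/3)·R3: [0, 0, 0, 0]
Echelon form has 3 nonzero rows, so rank(P) = 3.
Each nonzero row contributes one pivot column: 3 pivot columns.

3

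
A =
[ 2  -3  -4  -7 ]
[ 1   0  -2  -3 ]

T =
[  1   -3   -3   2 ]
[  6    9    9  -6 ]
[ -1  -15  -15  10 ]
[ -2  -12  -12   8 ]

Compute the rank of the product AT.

First compute AT:
[[  2, 111, 111, -74],
 [  9,  63,  63, -42]]
Now row reduce the product.
R2 ← R2 − (9/2)·R1: [0, -873/2, -873/2, 291]
2 nonzero rows, so rank(AT) = 2.

2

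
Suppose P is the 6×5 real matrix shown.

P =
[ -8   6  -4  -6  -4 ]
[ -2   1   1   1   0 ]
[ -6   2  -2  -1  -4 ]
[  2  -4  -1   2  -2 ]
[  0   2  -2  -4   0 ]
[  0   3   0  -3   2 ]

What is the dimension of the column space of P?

Row reduce to echelon form.
R2 ← R2 − (1/4)·R1: [0, -1/2, 2, 5/2, 1]
R3 ← R3 − (3/4)·R1: [0, -5/2, 1, 7/2, -1]
R4 ← R4 + (1/4)·R1: [0, -5/2, -2, 1/2, -3]
R3 ← R3 − (5)·R2: [0, 0, -9, -9, -6]
R4 ← R4 − (5)·R2: [0, 0, -12, -12, -8]
R5 ← R5 + (4)·R2: [0, 0, 6, 6, 4]
R6 ← R6 + (6)·R2: [0, 0, 12, 12, 8]
R4 ← R4 − (4/3)·R3: [0, 0, 0, 0, 0]
R5 ← R5 + (2/3)·R3: [0, 0, 0, 0, 0]
R6 ← R6 + (4/3)·R3: [0, 0, 0, 0, 0]
Echelon form has 3 nonzero rows, so rank(P) = 3.
The column space has dimension equal to the rank: 3.

3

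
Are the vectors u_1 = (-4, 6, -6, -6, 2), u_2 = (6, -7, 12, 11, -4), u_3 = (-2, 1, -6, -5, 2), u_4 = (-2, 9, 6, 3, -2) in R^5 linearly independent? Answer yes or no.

Form the matrix with these vectors as rows and row reduce.
R2 ← R2 + (3/2)·R1: [0, 2, 3, 2, -1]
R3 ← R3 − (1/2)·R1: [0, -2, -3, -2, 1]
R4 ← R4 − (1/2)·R1: [0, 6, 9, 6, -3]
R3 ← R3 + R2: [0, 0, 0, 0, 0]
R4 ← R4 − (3)·R2: [0, 0, 0, 0, 0]
2 nonzero rows, so the 4 vectors span a space of dimension 2.
Since 2 < 4, the vectors are linearly dependent.

no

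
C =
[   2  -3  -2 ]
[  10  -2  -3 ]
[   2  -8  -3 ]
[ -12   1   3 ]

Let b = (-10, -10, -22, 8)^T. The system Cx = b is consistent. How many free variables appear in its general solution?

Row reduce the augmented matrix [C | b].
R2 ← R2 − (5)·R1: [0, 13, 7, 40]
R3 ← R3 − R1: [0, -5, -1, -12]
R4 ← R4 + (6)·R1: [0, -17, -9, -52]
R3 ← R3 + (5/13)·R2: [0, 0, 22/13, 44/13]
R4 ← R4 + (17/13)·R2: [0, 0, 2/13, 4/13]
R4 ← R4 − (1/11)·R3: [0, 0, 0, 0]
The echelon form has 3 nonzero rows, and every pivot lies in the first 3 columns, so rank(C) = rank([C|b]) = 3.
The system is consistent.
Free variables = (unknowns) − (rank) = 3 − 3 = 0.

0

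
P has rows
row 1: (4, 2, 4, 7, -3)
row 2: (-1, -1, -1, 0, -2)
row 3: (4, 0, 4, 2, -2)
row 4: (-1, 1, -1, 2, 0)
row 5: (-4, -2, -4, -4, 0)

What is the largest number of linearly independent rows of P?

Row reduce to echelon form.
R2 ← R2 + (1/4)·R1: [0, -1/2, 0, 7/4, -11/4]
R3 ← R3 − R1: [0, -2, 0, -5, 1]
R4 ← R4 + (1/4)·R1: [0, 3/2, 0, 15/4, -3/4]
R5 ← R5 + R1: [0, 0, 0, 3, -3]
R3 ← R3 − (4)·R2: [0, 0, 0, -12, 12]
R4 ← R4 + (3)·R2: [0, 0, 0, 9, -9]
R4 ← R4 + (3/4)·R3: [0, 0, 0, 0, 0]
R5 ← R5 + (1/4)·R3: [0, 0, 0, 0, 0]
Echelon form has 3 nonzero rows, so rank(P) = 3.
The rank gives the maximum number of linearly independent rows: 3.

3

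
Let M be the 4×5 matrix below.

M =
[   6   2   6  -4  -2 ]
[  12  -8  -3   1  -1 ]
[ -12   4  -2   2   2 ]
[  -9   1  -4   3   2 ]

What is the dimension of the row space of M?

Row reduce to echelon form.
R2 ← R2 − (2)·R1: [0, -12, -15, 9, 3]
R3 ← R3 + (2)·R1: [0, 8, 10, -6, -2]
R4 ← R4 + (3/2)·R1: [0, 4, 5, -3, -1]
R3 ← R3 + (2/3)·R2: [0, 0, 0, 0, 0]
R4 ← R4 + (1/3)·R2: [0, 0, 0, 0, 0]
Echelon form has 2 nonzero rows, so rank(M) = 2.
The row space has dimension equal to the rank: 2.

2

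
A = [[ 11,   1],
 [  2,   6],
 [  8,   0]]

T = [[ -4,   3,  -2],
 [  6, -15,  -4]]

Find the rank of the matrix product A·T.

2

First compute AT:
[[-38,  18, -26],
 [ 28, -84, -28],
 [-32,  24, -16]]
Now row reduce the product.
R2 ← R2 + (14/19)·R1: [0, -1344/19, -896/19]
R3 ← R3 − (16/19)·R1: [0, 168/19, 112/19]
R3 ← R3 + (1/8)·R2: [0, 0, 0]
2 nonzero rows, so rank(AT) = 2.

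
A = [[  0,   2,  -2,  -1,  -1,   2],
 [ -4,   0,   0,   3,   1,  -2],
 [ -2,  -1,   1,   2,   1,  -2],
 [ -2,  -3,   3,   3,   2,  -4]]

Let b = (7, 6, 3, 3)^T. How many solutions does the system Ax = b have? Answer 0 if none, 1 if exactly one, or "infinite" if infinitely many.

Row reduce the augmented matrix [A | b].
Swap R1 ↔ R2
R3 ← R3 − (1/2)·R1: [0, -1, 1, 1/2, 1/2, -1, 0]
R4 ← R4 − (1/2)·R1: [0, -3, 3, 3/2, 3/2, -3, 0]
R3 ← R3 + (1/2)·R2: [0, 0, 0, 0, 0, 0, 7/2]
R4 ← R4 + (3/2)·R2: [0, 0, 0, 0, 0, 0, 21/2]
R4 ← R4 − (3)·R3: [0, 0, 0, 0, 0, 0, 0]
The echelon form has 3 nonzero rows; the last pivot sits in the augmented column, so rank(A) = 2 but rank([A|b]) = 3.
Since the ranks differ, the system is inconsistent.
It has no solutions.

0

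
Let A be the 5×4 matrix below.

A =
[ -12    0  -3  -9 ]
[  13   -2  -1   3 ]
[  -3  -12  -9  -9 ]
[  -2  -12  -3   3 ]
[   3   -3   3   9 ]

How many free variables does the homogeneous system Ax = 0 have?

1

Row reduce to echelon form.
R2 ← R2 + (13/12)·R1: [0, -2, -17/4, -27/4]
R3 ← R3 − (1/4)·R1: [0, -12, -33/4, -27/4]
R4 ← R4 − (1/6)·R1: [0, -12, -5/2, 9/2]
R5 ← R5 + (1/4)·R1: [0, -3, 9/4, 27/4]
R3 ← R3 − (6)·R2: [0, 0, 69/4, 135/4]
R4 ← R4 − (6)·R2: [0, 0, 23, 45]
R5 ← R5 − (3/2)·R2: [0, 0, 69/8, 135/8]
R4 ← R4 − (4/3)·R3: [0, 0, 0, 0]
R5 ← R5 − (1/2)·R3: [0, 0, 0, 0]
3 nonzero rows, so rank(A) = 3.
A has 4 columns; by rank–nullity, nullity = 4 − 3 = 1.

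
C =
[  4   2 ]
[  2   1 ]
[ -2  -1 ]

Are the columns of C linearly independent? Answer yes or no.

Row reduce C to echelon form.
R2 ← R2 − (1/2)·R1: [0, 0]
R3 ← R3 + (1/2)·R1: [0, 0]
1 pivot among 2 columns.
Only 1 < 2 pivot columns, so the columns are linearly dependent.

no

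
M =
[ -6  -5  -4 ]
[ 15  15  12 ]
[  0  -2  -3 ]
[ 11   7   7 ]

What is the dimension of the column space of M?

Row reduce to echelon form.
R2 ← R2 + (5/2)·R1: [0, 5/2, 2]
R4 ← R4 + (11/6)·R1: [0, -13/6, -1/3]
R3 ← R3 + (4/5)·R2: [0, 0, -7/5]
R4 ← R4 + (13/15)·R2: [0, 0, 7/5]
R4 ← R4 + R3: [0, 0, 0]
Echelon form has 3 nonzero rows, so rank(M) = 3.
The column space has dimension equal to the rank: 3.

3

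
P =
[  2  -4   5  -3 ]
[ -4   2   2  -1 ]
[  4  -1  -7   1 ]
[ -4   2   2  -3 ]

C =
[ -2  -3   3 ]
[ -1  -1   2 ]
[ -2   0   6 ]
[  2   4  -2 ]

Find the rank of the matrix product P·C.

2

First compute PC:
[[-16, -14,  34],
 [  0,   6,   6],
 [  9,  -7, -34],
 [ -4,  -2,  10]]
Now row reduce the product.
R3 ← R3 + (9/16)·R1: [0, -119/8, -119/8]
R4 ← R4 − (1/4)·R1: [0, 3/2, 3/2]
R3 ← R3 + (119/48)·R2: [0, 0, 0]
R4 ← R4 − (1/4)·R2: [0, 0, 0]
2 nonzero rows, so rank(PC) = 2.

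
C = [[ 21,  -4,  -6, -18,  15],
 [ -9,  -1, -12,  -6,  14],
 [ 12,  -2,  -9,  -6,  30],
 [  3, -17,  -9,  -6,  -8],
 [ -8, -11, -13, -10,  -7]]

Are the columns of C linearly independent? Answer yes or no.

Row reduce C to echelon form.
R2 ← R2 + (3/7)·R1: [0, -19/7, -102/7, -96/7, 143/7]
R3 ← R3 − (4/7)·R1: [0, 2/7, -39/7, 30/7, 150/7]
R4 ← R4 − (1/7)·R1: [0, -115/7, -57/7, -24/7, -71/7]
R5 ← R5 + (8/21)·R1: [0, -263/21, -107/7, -118/7, -9/7]
R3 ← R3 + (2/19)·R2: [0, 0, -135/19, 54/19, 448/19]
R4 ← R4 − (115/19)·R2: [0, 0, 1521/19, 1512/19, -2542/19]
R5 ← R5 − (263/57)·R2: [0, 0, 987/19, 882/19, -5446/57]
R4 ← R4 + (169/15)·R3: [0, 0, 0, 558/5, 1978/15]
R5 ← R5 + (329/45)·R3: [0, 0, 0, 336/5, 3458/45]
R5 ← R5 − (56/93)·R4: [0, 0, 0, 0, -238/93]
5 pivots among 5 columns.
Every column is a pivot column, so the columns are linearly independent.

yes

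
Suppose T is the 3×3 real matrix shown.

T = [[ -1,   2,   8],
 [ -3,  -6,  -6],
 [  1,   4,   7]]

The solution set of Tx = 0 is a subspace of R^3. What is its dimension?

1

Row reduce to echelon form.
R2 ← R2 − (3)·R1: [0, -12, -30]
R3 ← R3 + R1: [0, 6, 15]
R3 ← R3 + (1/2)·R2: [0, 0, 0]
2 nonzero rows, so rank(T) = 2.
T has 3 columns; by rank–nullity, nullity = 3 − 2 = 1.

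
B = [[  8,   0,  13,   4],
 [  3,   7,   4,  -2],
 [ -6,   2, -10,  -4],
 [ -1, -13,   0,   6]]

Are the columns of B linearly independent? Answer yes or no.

no

Row reduce B to echelon form.
R2 ← R2 − (3/8)·R1: [0, 7, -7/8, -7/2]
R3 ← R3 + (3/4)·R1: [0, 2, -1/4, -1]
R4 ← R4 + (1/8)·R1: [0, -13, 13/8, 13/2]
R3 ← R3 − (2/7)·R2: [0, 0, 0, 0]
R4 ← R4 + (13/7)·R2: [0, 0, 0, 0]
2 pivots among 4 columns.
Only 2 < 4 pivot columns, so the columns are linearly dependent.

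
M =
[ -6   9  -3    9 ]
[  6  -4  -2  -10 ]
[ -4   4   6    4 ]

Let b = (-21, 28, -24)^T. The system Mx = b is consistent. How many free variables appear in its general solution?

1

Row reduce the augmented matrix [M | b].
R2 ← R2 + R1: [0, 5, -5, -1, 7]
R3 ← R3 − (2/3)·R1: [0, -2, 8, -2, -10]
R3 ← R3 + (2/5)·R2: [0, 0, 6, -12/5, -36/5]
The echelon form has 3 nonzero rows, and every pivot lies in the first 4 columns, so rank(M) = rank([M|b]) = 3.
The system is consistent.
Free variables = (unknowns) − (rank) = 4 − 3 = 1.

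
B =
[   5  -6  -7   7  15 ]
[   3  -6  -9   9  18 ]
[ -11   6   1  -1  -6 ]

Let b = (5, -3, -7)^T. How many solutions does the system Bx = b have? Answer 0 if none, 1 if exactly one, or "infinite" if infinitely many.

Row reduce the augmented matrix [B | b].
R2 ← R2 − (3/5)·R1: [0, -12/5, -24/5, 24/5, 9, -6]
R3 ← R3 + (11/5)·R1: [0, -36/5, -72/5, 72/5, 27, 4]
R3 ← R3 − (3)·R2: [0, 0, 0, 0, 0, 22]
The echelon form has 3 nonzero rows; the last pivot sits in the augmented column, so rank(B) = 2 but rank([B|b]) = 3.
Since the ranks differ, the system is inconsistent.
It has no solutions.

0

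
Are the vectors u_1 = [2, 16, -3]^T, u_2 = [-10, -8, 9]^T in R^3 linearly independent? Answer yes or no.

Form the matrix with these vectors as rows and row reduce.
R2 ← R2 + (5)·R1: [0, 72, -6]
2 nonzero rows, so the 2 vectors span a space of dimension 2.
Since 2 = 2, the vectors are linearly independent.

yes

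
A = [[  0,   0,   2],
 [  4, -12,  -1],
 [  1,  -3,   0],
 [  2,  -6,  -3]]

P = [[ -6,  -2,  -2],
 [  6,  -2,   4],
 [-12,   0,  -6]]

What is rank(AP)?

First compute AP:
[[-24,   0, -12],
 [-84,  16, -50],
 [-24,   4, -14],
 [-12,   8, -10]]
Now row reduce the product.
R2 ← R2 − (7/2)·R1: [0, 16, -8]
R3 ← R3 − R1: [0, 4, -2]
R4 ← R4 − (1/2)·R1: [0, 8, -4]
R3 ← R3 − (1/4)·R2: [0, 0, 0]
R4 ← R4 − (1/2)·R2: [0, 0, 0]
2 nonzero rows, so rank(AP) = 2.

2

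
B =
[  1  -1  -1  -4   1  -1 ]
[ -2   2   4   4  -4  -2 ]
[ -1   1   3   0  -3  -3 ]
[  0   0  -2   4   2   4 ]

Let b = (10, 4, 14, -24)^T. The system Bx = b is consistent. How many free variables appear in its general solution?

4

Row reduce the augmented matrix [B | b].
R2 ← R2 + (2)·R1: [0, 0, 2, -4, -2, -4, 24]
R3 ← R3 + R1: [0, 0, 2, -4, -2, -4, 24]
R3 ← R3 − R2: [0, 0, 0, 0, 0, 0, 0]
R4 ← R4 + R2: [0, 0, 0, 0, 0, 0, 0]
The echelon form has 2 nonzero rows, and every pivot lies in the first 6 columns, so rank(B) = rank([B|b]) = 2.
The system is consistent.
Free variables = (unknowns) − (rank) = 6 − 2 = 4.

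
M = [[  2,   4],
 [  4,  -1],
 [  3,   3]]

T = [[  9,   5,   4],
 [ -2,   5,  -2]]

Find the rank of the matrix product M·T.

First compute MT:
[[ 10,  30,   0],
 [ 38,  15,  18],
 [ 21,  30,   6]]
Now row reduce the product.
R2 ← R2 − (19/5)·R1: [0, -99, 18]
R3 ← R3 − (21/10)·R1: [0, -33, 6]
R3 ← R3 − (1/3)·R2: [0, 0, 0]
2 nonzero rows, so rank(MT) = 2.

2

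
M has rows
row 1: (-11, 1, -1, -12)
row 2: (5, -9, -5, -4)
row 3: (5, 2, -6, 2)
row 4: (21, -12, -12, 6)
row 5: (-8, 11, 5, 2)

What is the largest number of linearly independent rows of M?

Row reduce to echelon form.
R2 ← R2 + (5/11)·R1: [0, -94/11, -60/11, -104/11]
R3 ← R3 + (5/11)·R1: [0, 27/11, -71/11, -38/11]
R4 ← R4 + (21/11)·R1: [0, -111/11, -153/11, -186/11]
R5 ← R5 − (8/11)·R1: [0, 113/11, 63/11, 118/11]
R3 ← R3 + (27/94)·R2: [0, 0, -377/47, -290/47]
R4 ← R4 − (111/94)·R2: [0, 0, -351/47, -270/47]
R5 ← R5 + (113/94)·R2: [0, 0, -39/47, -30/47]
R4 ← R4 − (27/29)·R3: [0, 0, 0, 0]
R5 ← R5 − (3/29)·R3: [0, 0, 0, 0]
Echelon form has 3 nonzero rows, so rank(M) = 3.
The rank gives the maximum number of linearly independent rows: 3.

3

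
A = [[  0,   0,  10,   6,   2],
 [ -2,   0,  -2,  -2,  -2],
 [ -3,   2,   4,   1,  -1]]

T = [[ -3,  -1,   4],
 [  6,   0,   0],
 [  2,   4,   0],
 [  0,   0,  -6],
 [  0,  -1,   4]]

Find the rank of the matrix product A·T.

3

First compute AT:
[[ 20,  38, -28],
 [  2,  -4,  -4],
 [ 29,  20, -22]]
Now row reduce the product.
R2 ← R2 − (1/10)·R1: [0, -39/5, -6/5]
R3 ← R3 − (29/20)·R1: [0, -351/10, 93/5]
R3 ← R3 − (9/2)·R2: [0, 0, 24]
3 nonzero rows, so rank(AT) = 3.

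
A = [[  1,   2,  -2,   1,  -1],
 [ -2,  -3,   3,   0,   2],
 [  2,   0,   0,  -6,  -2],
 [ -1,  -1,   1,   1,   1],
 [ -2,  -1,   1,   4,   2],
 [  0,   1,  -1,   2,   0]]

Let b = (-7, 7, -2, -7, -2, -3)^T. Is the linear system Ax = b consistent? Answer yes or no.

no

Row reduce the augmented matrix [A | b].
R2 ← R2 + (2)·R1: [0, 1, -1, 2, 0, -7]
R3 ← R3 − (2)·R1: [0, -4, 4, -8, 0, 12]
R4 ← R4 + R1: [0, 1, -1, 2, 0, -14]
R5 ← R5 + (2)·R1: [0, 3, -3, 6, 0, -16]
R3 ← R3 + (4)·R2: [0, 0, 0, 0, 0, -16]
R4 ← R4 − R2: [0, 0, 0, 0, 0, -7]
R5 ← R5 − (3)·R2: [0, 0, 0, 0, 0, 5]
R6 ← R6 − R2: [0, 0, 0, 0, 0, 4]
R4 ← R4 − (7/16)·R3: [0, 0, 0, 0, 0, 0]
R5 ← R5 + (5/16)·R3: [0, 0, 0, 0, 0, 0]
R6 ← R6 + (1/4)·R3: [0, 0, 0, 0, 0, 0]
The echelon form has 3 nonzero rows; the last pivot sits in the augmented column, so rank(A) = 2 but rank([A|b]) = 3.
Since the ranks differ, the system is inconsistent.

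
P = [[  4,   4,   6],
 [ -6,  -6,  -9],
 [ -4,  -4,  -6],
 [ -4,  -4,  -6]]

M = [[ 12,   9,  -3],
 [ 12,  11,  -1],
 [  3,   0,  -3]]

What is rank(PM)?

First compute PM:
[[114,  80, -34],
 [-171, -120,  51],
 [-114, -80,  34],
 [-114, -80,  34]]
Now row reduce the product.
R2 ← R2 + (3/2)·R1: [0, 0, 0]
R3 ← R3 + R1: [0, 0, 0]
R4 ← R4 + R1: [0, 0, 0]
1 nonzero row, so rank(PM) = 1.

1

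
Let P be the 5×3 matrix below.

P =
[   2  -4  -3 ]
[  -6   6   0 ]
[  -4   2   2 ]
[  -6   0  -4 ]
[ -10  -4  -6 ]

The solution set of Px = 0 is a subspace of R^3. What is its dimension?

Row reduce to echelon form.
R2 ← R2 + (3)·R1: [0, -6, -9]
R3 ← R3 + (2)·R1: [0, -6, -4]
R4 ← R4 + (3)·R1: [0, -12, -13]
R5 ← R5 + (5)·R1: [0, -24, -21]
R3 ← R3 − R2: [0, 0, 5]
R4 ← R4 − (2)·R2: [0, 0, 5]
R5 ← R5 − (4)·R2: [0, 0, 15]
R4 ← R4 − R3: [0, 0, 0]
R5 ← R5 − (3)·R3: [0, 0, 0]
3 nonzero rows, so rank(P) = 3.
P has 3 columns; by rank–nullity, nullity = 3 − 3 = 0.

0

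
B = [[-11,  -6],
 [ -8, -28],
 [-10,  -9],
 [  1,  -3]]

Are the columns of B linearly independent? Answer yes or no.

yes

Row reduce B to echelon form.
R2 ← R2 − (8/11)·R1: [0, -260/11]
R3 ← R3 − (10/11)·R1: [0, -39/11]
R4 ← R4 + (1/11)·R1: [0, -39/11]
R3 ← R3 − (3/20)·R2: [0, 0]
R4 ← R4 − (3/20)·R2: [0, 0]
2 pivots among 2 columns.
Every column is a pivot column, so the columns are linearly independent.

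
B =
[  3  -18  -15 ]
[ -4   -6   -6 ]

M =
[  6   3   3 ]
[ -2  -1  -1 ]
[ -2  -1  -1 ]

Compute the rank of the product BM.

First compute BM:
[[ 84,  42,  42],
 [  0,   0,   0]]
Now row reduce the product.
1 nonzero row, so rank(BM) = 1.

1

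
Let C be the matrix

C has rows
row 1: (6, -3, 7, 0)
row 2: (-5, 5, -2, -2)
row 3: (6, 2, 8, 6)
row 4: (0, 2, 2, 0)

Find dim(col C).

3

Row reduce to echelon form.
R2 ← R2 + (5/6)·R1: [0, 5/2, 23/6, -2]
R3 ← R3 − R1: [0, 5, 1, 6]
R3 ← R3 − (2)·R2: [0, 0, -20/3, 10]
R4 ← R4 − (4/5)·R2: [0, 0, -16/15, 8/5]
R4 ← R4 − (4/25)·R3: [0, 0, 0, 0]
Echelon form has 3 nonzero rows, so rank(C) = 3.
The column space has dimension equal to the rank: 3.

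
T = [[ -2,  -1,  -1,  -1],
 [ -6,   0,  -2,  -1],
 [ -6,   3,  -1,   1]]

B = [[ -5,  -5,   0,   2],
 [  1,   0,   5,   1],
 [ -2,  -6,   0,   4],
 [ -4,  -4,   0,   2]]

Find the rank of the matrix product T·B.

First compute TB:
[[ 15,  20,  -5, -11],
 [ 38,  46,   0, -22],
 [ 31,  32,  15, -11]]
Now row reduce the product.
R2 ← R2 − (38/15)·R1: [0, -14/3, 38/3, 88/15]
R3 ← R3 − (31/15)·R1: [0, -28/3, 76/3, 176/15]
R3 ← R3 − (2)·R2: [0, 0, 0, 0]
2 nonzero rows, so rank(TB) = 2.

2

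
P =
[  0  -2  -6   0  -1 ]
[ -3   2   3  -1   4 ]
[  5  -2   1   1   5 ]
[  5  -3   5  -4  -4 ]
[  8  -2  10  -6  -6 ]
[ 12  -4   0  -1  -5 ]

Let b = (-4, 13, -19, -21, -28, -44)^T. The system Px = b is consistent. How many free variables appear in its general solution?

0

Row reduce the augmented matrix [P | b].
Swap R1 ↔ R2
R3 ← R3 + (5/3)·R1: [0, 4/3, 6, -2/3, 35/3, 8/3]
R4 ← R4 + (5/3)·R1: [0, 1/3, 10, -17/3, 8/3, 2/3]
R5 ← R5 + (8/3)·R1: [0, 10/3, 18, -26/3, 14/3, 20/3]
R6 ← R6 + (4)·R1: [0, 4, 12, -5, 11, 8]
R3 ← R3 + (2/3)·R2: [0, 0, 2, -2/3, 11, 0]
R4 ← R4 + (1/6)·R2: [0, 0, 9, -17/3, 5/2, 0]
R5 ← R5 + (5/3)·R2: [0, 0, 8, -26/3, 3, 0]
R6 ← R6 + (2)·R2: [0, 0, 0, -5, 9, 0]
R4 ← R4 − (9/2)·R3: [0, 0, 0, -8/3, -47, 0]
R5 ← R5 − (4)·R3: [0, 0, 0, -6, -41, 0]
R5 ← R5 − (9/4)·R4: [0, 0, 0, 0, 259/4, 0]
R6 ← R6 − (15/8)·R4: [0, 0, 0, 0, 777/8, 0]
R6 ← R6 − (3/2)·R5: [0, 0, 0, 0, 0, 0]
The echelon form has 5 nonzero rows, and every pivot lies in the first 5 columns, so rank(P) = rank([P|b]) = 5.
The system is consistent.
Free variables = (unknowns) − (rank) = 5 − 5 = 0.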